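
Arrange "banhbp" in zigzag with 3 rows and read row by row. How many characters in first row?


Zigzag "banhbp" into 3 rows:
Placing characters:
  'b' => row 0
  'a' => row 1
  'n' => row 2
  'h' => row 1
  'b' => row 0
  'p' => row 1
Rows:
  Row 0: "bb"
  Row 1: "ahp"
  Row 2: "n"
First row length: 2

2


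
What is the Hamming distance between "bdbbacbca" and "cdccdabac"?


Comparing "bdbbacbca" and "cdccdabac" position by position:
  Position 0: 'b' vs 'c' => differ
  Position 1: 'd' vs 'd' => same
  Position 2: 'b' vs 'c' => differ
  Position 3: 'b' vs 'c' => differ
  Position 4: 'a' vs 'd' => differ
  Position 5: 'c' vs 'a' => differ
  Position 6: 'b' vs 'b' => same
  Position 7: 'c' vs 'a' => differ
  Position 8: 'a' vs 'c' => differ
Total differences (Hamming distance): 7

7


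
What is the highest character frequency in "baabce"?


Input: baabce
Character counts:
  'a': 2
  'b': 2
  'c': 1
  'e': 1
Maximum frequency: 2

2


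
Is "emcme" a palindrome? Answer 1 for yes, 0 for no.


Input: emcme
Reversed: emcme
  Compare pos 0 ('e') with pos 4 ('e'): match
  Compare pos 1 ('m') with pos 3 ('m'): match
Result: palindrome

1


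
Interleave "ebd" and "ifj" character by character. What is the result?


Interleaving "ebd" and "ifj":
  Position 0: 'e' from first, 'i' from second => "ei"
  Position 1: 'b' from first, 'f' from second => "bf"
  Position 2: 'd' from first, 'j' from second => "dj"
Result: eibfdj

eibfdj


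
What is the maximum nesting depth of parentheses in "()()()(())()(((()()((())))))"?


Input: "()()()(())()(((()()((())))))"
Tracking depth:
  Position 0 '(': depth becomes 1
  Position 1 ')': depth becomes 0
  Position 2 '(': depth becomes 1
  Position 3 ')': depth becomes 0
  Position 4 '(': depth becomes 1
  Position 5 ')': depth becomes 0
  Position 6 '(': depth becomes 1
  Position 7 '(': depth becomes 2
  Position 8 ')': depth becomes 1
  Position 9 ')': depth becomes 0
  Position 10 '(': depth becomes 1
  Position 11 ')': depth becomes 0
  Position 12 '(': depth becomes 1
  Position 13 '(': depth becomes 2
  Position 14 '(': depth becomes 3
  Position 15 '(': depth becomes 4
  Position 16 ')': depth becomes 3
  Position 17 '(': depth becomes 4
  Position 18 ')': depth becomes 3
  Position 19 '(': depth becomes 4
  Position 20 '(': depth becomes 5
  Position 21 '(': depth becomes 6
  Position 22 ')': depth becomes 5
  Position 23 ')': depth becomes 4
  Position 24 ')': depth becomes 3
  Position 25 ')': depth becomes 2
  Position 26 ')': depth becomes 1
  Position 27 ')': depth becomes 0
Maximum depth reached: 6

6


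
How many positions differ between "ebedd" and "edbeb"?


Comparing "ebedd" and "edbeb" position by position:
  Position 0: 'e' vs 'e' => same
  Position 1: 'b' vs 'd' => DIFFER
  Position 2: 'e' vs 'b' => DIFFER
  Position 3: 'd' vs 'e' => DIFFER
  Position 4: 'd' vs 'b' => DIFFER
Positions that differ: 4

4


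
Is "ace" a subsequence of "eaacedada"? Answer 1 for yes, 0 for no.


Check if "ace" is a subsequence of "eaacedada"
Greedy scan:
  Position 0 ('e'): no match needed
  Position 1 ('a'): matches sub[0] = 'a'
  Position 2 ('a'): no match needed
  Position 3 ('c'): matches sub[1] = 'c'
  Position 4 ('e'): matches sub[2] = 'e'
  Position 5 ('d'): no match needed
  Position 6 ('a'): no match needed
  Position 7 ('d'): no match needed
  Position 8 ('a'): no match needed
All 3 characters matched => is a subsequence

1


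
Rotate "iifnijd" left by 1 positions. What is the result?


Input: "iifnijd", rotate left by 1
First 1 characters: "i"
Remaining characters: "ifnijd"
Concatenate remaining + first: "ifnijd" + "i" = "ifnijdi"

ifnijdi


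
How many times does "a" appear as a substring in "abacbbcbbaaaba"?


Searching for "a" in "abacbbcbbaaaba"
Scanning each position:
  Position 0: "a" => MATCH
  Position 1: "b" => no
  Position 2: "a" => MATCH
  Position 3: "c" => no
  Position 4: "b" => no
  Position 5: "b" => no
  Position 6: "c" => no
  Position 7: "b" => no
  Position 8: "b" => no
  Position 9: "a" => MATCH
  Position 10: "a" => MATCH
  Position 11: "a" => MATCH
  Position 12: "b" => no
  Position 13: "a" => MATCH
Total occurrences: 6

6


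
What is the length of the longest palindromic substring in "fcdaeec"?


Input: "fcdaeec"
Checking substrings for palindromes:
  [4:6] "ee" (len 2) => palindrome
Longest palindromic substring: "ee" with length 2

2


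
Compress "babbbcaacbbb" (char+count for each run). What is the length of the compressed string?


Input: babbbcaacbbb
Runs:
  'b' x 1 => "b1"
  'a' x 1 => "a1"
  'b' x 3 => "b3"
  'c' x 1 => "c1"
  'a' x 2 => "a2"
  'c' x 1 => "c1"
  'b' x 3 => "b3"
Compressed: "b1a1b3c1a2c1b3"
Compressed length: 14

14


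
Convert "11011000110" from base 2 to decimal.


Input: "11011000110" in base 2
Positional expansion:
  Digit '1' (value 1) x 2^10 = 1024
  Digit '1' (value 1) x 2^9 = 512
  Digit '0' (value 0) x 2^8 = 0
  Digit '1' (value 1) x 2^7 = 128
  Digit '1' (value 1) x 2^6 = 64
  Digit '0' (value 0) x 2^5 = 0
  Digit '0' (value 0) x 2^4 = 0
  Digit '0' (value 0) x 2^3 = 0
  Digit '1' (value 1) x 2^2 = 4
  Digit '1' (value 1) x 2^1 = 2
  Digit '0' (value 0) x 2^0 = 0
Sum = 1734

1734


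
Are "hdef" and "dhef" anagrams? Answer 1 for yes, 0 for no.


Strings: "hdef", "dhef"
Sorted first:  defh
Sorted second: defh
Sorted forms match => anagrams

1


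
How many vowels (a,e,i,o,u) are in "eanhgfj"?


Input: eanhgfj
Checking each character:
  'e' at position 0: vowel (running total: 1)
  'a' at position 1: vowel (running total: 2)
  'n' at position 2: consonant
  'h' at position 3: consonant
  'g' at position 4: consonant
  'f' at position 5: consonant
  'j' at position 6: consonant
Total vowels: 2

2


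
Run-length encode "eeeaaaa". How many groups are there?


Input: eeeaaaa
Scanning for consecutive runs:
  Group 1: 'e' x 3 (positions 0-2)
  Group 2: 'a' x 4 (positions 3-6)
Total groups: 2

2


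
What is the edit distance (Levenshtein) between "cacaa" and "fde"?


Computing edit distance: "cacaa" -> "fde"
DP table:
           f    d    e
      0    1    2    3
  c   1    1    2    3
  a   2    2    2    3
  c   3    3    3    3
  a   4    4    4    4
  a   5    5    5    5
Edit distance = dp[5][3] = 5

5


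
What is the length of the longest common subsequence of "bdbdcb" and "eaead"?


LCS of "bdbdcb" and "eaead"
DP table:
           e    a    e    a    d
      0    0    0    0    0    0
  b   0    0    0    0    0    0
  d   0    0    0    0    0    1
  b   0    0    0    0    0    1
  d   0    0    0    0    0    1
  c   0    0    0    0    0    1
  b   0    0    0    0    0    1
LCS length = dp[6][5] = 1

1


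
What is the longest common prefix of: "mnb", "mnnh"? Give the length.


Words: mnb, mnnh
  Position 0: all 'm' => match
  Position 1: all 'n' => match
  Position 2: ('b', 'n') => mismatch, stop
LCP = "mn" (length 2)

2


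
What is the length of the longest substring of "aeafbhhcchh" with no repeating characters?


Input: "aeafbhhcchh"
Sliding window (track last position of each char):
  Position 0 ('a'): window [0,0] length 1 -- new best
  Position 1 ('e'): window [0,1] length 2 -- new best
  Position 2 ('a'): repeat (last at 0), move window start to 1
  Position 2 ('a'): window [1,2] length 2
  Position 3 ('f'): window [1,3] length 3 -- new best
  Position 4 ('b'): window [1,4] length 4 -- new best
  Position 5 ('h'): window [1,5] length 5 -- new best
  Position 6 ('h'): repeat (last at 5), move window start to 6
  Position 6 ('h'): window [6,6] length 1
  Position 7 ('c'): window [6,7] length 2
  Position 8 ('c'): repeat (last at 7), move window start to 8
  Position 8 ('c'): window [8,8] length 1
  Position 9 ('h'): window [8,9] length 2
  Position 10 ('h'): repeat (last at 9), move window start to 10
  Position 10 ('h'): window [10,10] length 1
Longest substring with no repeats: "eafbh" with length 5

5


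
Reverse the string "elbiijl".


Input: elbiijl
Reading characters right to left:
  Position 6: 'l'
  Position 5: 'j'
  Position 4: 'i'
  Position 3: 'i'
  Position 2: 'b'
  Position 1: 'l'
  Position 0: 'e'
Reversed: ljiible

ljiible


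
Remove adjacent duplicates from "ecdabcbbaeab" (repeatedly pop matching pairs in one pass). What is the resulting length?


Input: ecdabcbbaeab
Stack-based adjacent duplicate removal:
  Read 'e': push. Stack: e
  Read 'c': push. Stack: ec
  Read 'd': push. Stack: ecd
  Read 'a': push. Stack: ecda
  Read 'b': push. Stack: ecdab
  Read 'c': push. Stack: ecdabc
  Read 'b': push. Stack: ecdabcb
  Read 'b': matches stack top 'b' => pop. Stack: ecdabc
  Read 'a': push. Stack: ecdabca
  Read 'e': push. Stack: ecdabcae
  Read 'a': push. Stack: ecdabcaea
  Read 'b': push. Stack: ecdabcaeab
Final stack: "ecdabcaeab" (length 10)

10


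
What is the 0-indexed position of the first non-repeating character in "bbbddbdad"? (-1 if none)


Input: bbbddbdad
Character frequencies:
  'a': 1
  'b': 4
  'd': 4
Scanning left to right for freq == 1:
  Position 0 ('b'): freq=4, skip
  Position 1 ('b'): freq=4, skip
  Position 2 ('b'): freq=4, skip
  Position 3 ('d'): freq=4, skip
  Position 4 ('d'): freq=4, skip
  Position 5 ('b'): freq=4, skip
  Position 6 ('d'): freq=4, skip
  Position 7 ('a'): unique! => answer = 7

7


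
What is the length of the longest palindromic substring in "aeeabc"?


Input: "aeeabc"
Checking substrings for palindromes:
  [0:4] "aeea" (len 4) => palindrome
  [1:3] "ee" (len 2) => palindrome
Longest palindromic substring: "aeea" with length 4

4


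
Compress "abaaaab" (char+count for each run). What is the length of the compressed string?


Input: abaaaab
Runs:
  'a' x 1 => "a1"
  'b' x 1 => "b1"
  'a' x 4 => "a4"
  'b' x 1 => "b1"
Compressed: "a1b1a4b1"
Compressed length: 8

8


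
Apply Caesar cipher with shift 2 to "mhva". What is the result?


Caesar cipher: shift "mhva" by 2
  'm' (pos 12) + 2 = pos 14 = 'o'
  'h' (pos 7) + 2 = pos 9 = 'j'
  'v' (pos 21) + 2 = pos 23 = 'x'
  'a' (pos 0) + 2 = pos 2 = 'c'
Result: ojxc

ojxc


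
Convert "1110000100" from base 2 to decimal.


Input: "1110000100" in base 2
Positional expansion:
  Digit '1' (value 1) x 2^9 = 512
  Digit '1' (value 1) x 2^8 = 256
  Digit '1' (value 1) x 2^7 = 128
  Digit '0' (value 0) x 2^6 = 0
  Digit '0' (value 0) x 2^5 = 0
  Digit '0' (value 0) x 2^4 = 0
  Digit '0' (value 0) x 2^3 = 0
  Digit '1' (value 1) x 2^2 = 4
  Digit '0' (value 0) x 2^1 = 0
  Digit '0' (value 0) x 2^0 = 0
Sum = 900

900


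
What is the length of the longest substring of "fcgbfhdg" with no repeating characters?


Input: "fcgbfhdg"
Sliding window (track last position of each char):
  Position 0 ('f'): window [0,0] length 1 -- new best
  Position 1 ('c'): window [0,1] length 2 -- new best
  Position 2 ('g'): window [0,2] length 3 -- new best
  Position 3 ('b'): window [0,3] length 4 -- new best
  Position 4 ('f'): repeat (last at 0), move window start to 1
  Position 4 ('f'): window [1,4] length 4
  Position 5 ('h'): window [1,5] length 5 -- new best
  Position 6 ('d'): window [1,6] length 6 -- new best
  Position 7 ('g'): repeat (last at 2), move window start to 3
  Position 7 ('g'): window [3,7] length 5
Longest substring with no repeats: "cgbfhd" with length 6

6


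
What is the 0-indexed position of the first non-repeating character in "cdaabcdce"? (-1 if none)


Input: cdaabcdce
Character frequencies:
  'a': 2
  'b': 1
  'c': 3
  'd': 2
  'e': 1
Scanning left to right for freq == 1:
  Position 0 ('c'): freq=3, skip
  Position 1 ('d'): freq=2, skip
  Position 2 ('a'): freq=2, skip
  Position 3 ('a'): freq=2, skip
  Position 4 ('b'): unique! => answer = 4

4


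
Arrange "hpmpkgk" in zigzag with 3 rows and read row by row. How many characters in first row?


Zigzag "hpmpkgk" into 3 rows:
Placing characters:
  'h' => row 0
  'p' => row 1
  'm' => row 2
  'p' => row 1
  'k' => row 0
  'g' => row 1
  'k' => row 2
Rows:
  Row 0: "hk"
  Row 1: "ppg"
  Row 2: "mk"
First row length: 2

2


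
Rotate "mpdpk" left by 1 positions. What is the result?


Input: "mpdpk", rotate left by 1
First 1 characters: "m"
Remaining characters: "pdpk"
Concatenate remaining + first: "pdpk" + "m" = "pdpkm"

pdpkm


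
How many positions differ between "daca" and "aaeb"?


Comparing "daca" and "aaeb" position by position:
  Position 0: 'd' vs 'a' => DIFFER
  Position 1: 'a' vs 'a' => same
  Position 2: 'c' vs 'e' => DIFFER
  Position 3: 'a' vs 'b' => DIFFER
Positions that differ: 3

3


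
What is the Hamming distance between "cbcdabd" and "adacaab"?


Comparing "cbcdabd" and "adacaab" position by position:
  Position 0: 'c' vs 'a' => differ
  Position 1: 'b' vs 'd' => differ
  Position 2: 'c' vs 'a' => differ
  Position 3: 'd' vs 'c' => differ
  Position 4: 'a' vs 'a' => same
  Position 5: 'b' vs 'a' => differ
  Position 6: 'd' vs 'b' => differ
Total differences (Hamming distance): 6

6


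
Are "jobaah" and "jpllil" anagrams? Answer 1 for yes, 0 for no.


Strings: "jobaah", "jpllil"
Sorted first:  aabhjo
Sorted second: ijlllp
Differ at position 0: 'a' vs 'i' => not anagrams

0


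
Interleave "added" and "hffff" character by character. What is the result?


Interleaving "added" and "hffff":
  Position 0: 'a' from first, 'h' from second => "ah"
  Position 1: 'd' from first, 'f' from second => "df"
  Position 2: 'd' from first, 'f' from second => "df"
  Position 3: 'e' from first, 'f' from second => "ef"
  Position 4: 'd' from first, 'f' from second => "df"
Result: ahdfdfefdf

ahdfdfefdf


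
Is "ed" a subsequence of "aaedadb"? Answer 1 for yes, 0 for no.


Check if "ed" is a subsequence of "aaedadb"
Greedy scan:
  Position 0 ('a'): no match needed
  Position 1 ('a'): no match needed
  Position 2 ('e'): matches sub[0] = 'e'
  Position 3 ('d'): matches sub[1] = 'd'
  Position 4 ('a'): no match needed
  Position 5 ('d'): no match needed
  Position 6 ('b'): no match needed
All 2 characters matched => is a subsequence

1


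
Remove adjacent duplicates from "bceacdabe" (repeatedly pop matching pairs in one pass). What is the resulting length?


Input: bceacdabe
Stack-based adjacent duplicate removal:
  Read 'b': push. Stack: b
  Read 'c': push. Stack: bc
  Read 'e': push. Stack: bce
  Read 'a': push. Stack: bcea
  Read 'c': push. Stack: bceac
  Read 'd': push. Stack: bceacd
  Read 'a': push. Stack: bceacda
  Read 'b': push. Stack: bceacdab
  Read 'e': push. Stack: bceacdabe
Final stack: "bceacdabe" (length 9)

9


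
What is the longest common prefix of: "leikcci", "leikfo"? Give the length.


Words: leikcci, leikfo
  Position 0: all 'l' => match
  Position 1: all 'e' => match
  Position 2: all 'i' => match
  Position 3: all 'k' => match
  Position 4: ('c', 'f') => mismatch, stop
LCP = "leik" (length 4)

4


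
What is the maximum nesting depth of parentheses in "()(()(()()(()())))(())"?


Input: "()(()(()()(()())))(())"
Tracking depth:
  Position 0 '(': depth becomes 1
  Position 1 ')': depth becomes 0
  Position 2 '(': depth becomes 1
  Position 3 '(': depth becomes 2
  Position 4 ')': depth becomes 1
  Position 5 '(': depth becomes 2
  Position 6 '(': depth becomes 3
  Position 7 ')': depth becomes 2
  Position 8 '(': depth becomes 3
  Position 9 ')': depth becomes 2
  Position 10 '(': depth becomes 3
  Position 11 '(': depth becomes 4
  Position 12 ')': depth becomes 3
  Position 13 '(': depth becomes 4
  Position 14 ')': depth becomes 3
  Position 15 ')': depth becomes 2
  Position 16 ')': depth becomes 1
  Position 17 ')': depth becomes 0
  Position 18 '(': depth becomes 1
  Position 19 '(': depth becomes 2
  Position 20 ')': depth becomes 1
  Position 21 ')': depth becomes 0
Maximum depth reached: 4

4


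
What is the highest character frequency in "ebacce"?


Input: ebacce
Character counts:
  'a': 1
  'b': 1
  'c': 2
  'e': 2
Maximum frequency: 2

2


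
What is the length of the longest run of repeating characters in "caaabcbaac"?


Input: "caaabcbaac"
Scanning for longest run:
  Position 1 ('a'): new char, reset run to 1
  Position 2 ('a'): continues run of 'a', length=2
  Position 3 ('a'): continues run of 'a', length=3
  Position 4 ('b'): new char, reset run to 1
  Position 5 ('c'): new char, reset run to 1
  Position 6 ('b'): new char, reset run to 1
  Position 7 ('a'): new char, reset run to 1
  Position 8 ('a'): continues run of 'a', length=2
  Position 9 ('c'): new char, reset run to 1
Longest run: 'a' with length 3

3


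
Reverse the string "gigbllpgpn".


Input: gigbllpgpn
Reading characters right to left:
  Position 9: 'n'
  Position 8: 'p'
  Position 7: 'g'
  Position 6: 'p'
  Position 5: 'l'
  Position 4: 'l'
  Position 3: 'b'
  Position 2: 'g'
  Position 1: 'i'
  Position 0: 'g'
Reversed: npgpllbgig

npgpllbgig


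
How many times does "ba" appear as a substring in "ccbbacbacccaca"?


Searching for "ba" in "ccbbacbacccaca"
Scanning each position:
  Position 0: "cc" => no
  Position 1: "cb" => no
  Position 2: "bb" => no
  Position 3: "ba" => MATCH
  Position 4: "ac" => no
  Position 5: "cb" => no
  Position 6: "ba" => MATCH
  Position 7: "ac" => no
  Position 8: "cc" => no
  Position 9: "cc" => no
  Position 10: "ca" => no
  Position 11: "ac" => no
  Position 12: "ca" => no
Total occurrences: 2

2


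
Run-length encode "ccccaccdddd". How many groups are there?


Input: ccccaccdddd
Scanning for consecutive runs:
  Group 1: 'c' x 4 (positions 0-3)
  Group 2: 'a' x 1 (positions 4-4)
  Group 3: 'c' x 2 (positions 5-6)
  Group 4: 'd' x 4 (positions 7-10)
Total groups: 4

4


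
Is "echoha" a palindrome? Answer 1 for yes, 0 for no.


Input: echoha
Reversed: ahohce
  Compare pos 0 ('e') with pos 5 ('a'): MISMATCH
  Compare pos 1 ('c') with pos 4 ('h'): MISMATCH
  Compare pos 2 ('h') with pos 3 ('o'): MISMATCH
Result: not a palindrome

0


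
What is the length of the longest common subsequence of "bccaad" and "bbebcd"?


LCS of "bccaad" and "bbebcd"
DP table:
           b    b    e    b    c    d
      0    0    0    0    0    0    0
  b   0    1    1    1    1    1    1
  c   0    1    1    1    1    2    2
  c   0    1    1    1    1    2    2
  a   0    1    1    1    1    2    2
  a   0    1    1    1    1    2    2
  d   0    1    1    1    1    2    3
LCS length = dp[6][6] = 3

3


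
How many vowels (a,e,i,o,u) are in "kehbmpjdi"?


Input: kehbmpjdi
Checking each character:
  'k' at position 0: consonant
  'e' at position 1: vowel (running total: 1)
  'h' at position 2: consonant
  'b' at position 3: consonant
  'm' at position 4: consonant
  'p' at position 5: consonant
  'j' at position 6: consonant
  'd' at position 7: consonant
  'i' at position 8: vowel (running total: 2)
Total vowels: 2

2


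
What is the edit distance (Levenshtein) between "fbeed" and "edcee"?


Computing edit distance: "fbeed" -> "edcee"
DP table:
           e    d    c    e    e
      0    1    2    3    4    5
  f   1    1    2    3    4    5
  b   2    2    2    3    4    5
  e   3    2    3    3    3    4
  e   4    3    3    4    3    3
  d   5    4    3    4    4    4
Edit distance = dp[5][5] = 4

4


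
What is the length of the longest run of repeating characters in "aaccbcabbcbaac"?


Input: "aaccbcabbcbaac"
Scanning for longest run:
  Position 1 ('a'): continues run of 'a', length=2
  Position 2 ('c'): new char, reset run to 1
  Position 3 ('c'): continues run of 'c', length=2
  Position 4 ('b'): new char, reset run to 1
  Position 5 ('c'): new char, reset run to 1
  Position 6 ('a'): new char, reset run to 1
  Position 7 ('b'): new char, reset run to 1
  Position 8 ('b'): continues run of 'b', length=2
  Position 9 ('c'): new char, reset run to 1
  Position 10 ('b'): new char, reset run to 1
  Position 11 ('a'): new char, reset run to 1
  Position 12 ('a'): continues run of 'a', length=2
  Position 13 ('c'): new char, reset run to 1
Longest run: 'a' with length 2

2


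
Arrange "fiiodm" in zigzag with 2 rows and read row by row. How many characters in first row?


Zigzag "fiiodm" into 2 rows:
Placing characters:
  'f' => row 0
  'i' => row 1
  'i' => row 0
  'o' => row 1
  'd' => row 0
  'm' => row 1
Rows:
  Row 0: "fid"
  Row 1: "iom"
First row length: 3

3


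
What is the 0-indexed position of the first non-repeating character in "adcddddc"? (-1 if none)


Input: adcddddc
Character frequencies:
  'a': 1
  'c': 2
  'd': 5
Scanning left to right for freq == 1:
  Position 0 ('a'): unique! => answer = 0

0


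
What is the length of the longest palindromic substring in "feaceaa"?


Input: "feaceaa"
Checking substrings for palindromes:
  [5:7] "aa" (len 2) => palindrome
Longest palindromic substring: "aa" with length 2

2


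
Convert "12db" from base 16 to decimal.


Input: "12db" in base 16
Positional expansion:
  Digit '1' (value 1) x 16^3 = 4096
  Digit '2' (value 2) x 16^2 = 512
  Digit 'd' (value 13) x 16^1 = 208
  Digit 'b' (value 11) x 16^0 = 11
Sum = 4827

4827


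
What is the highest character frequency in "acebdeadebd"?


Input: acebdeadebd
Character counts:
  'a': 2
  'b': 2
  'c': 1
  'd': 3
  'e': 3
Maximum frequency: 3

3


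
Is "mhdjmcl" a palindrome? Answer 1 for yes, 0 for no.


Input: mhdjmcl
Reversed: lcmjdhm
  Compare pos 0 ('m') with pos 6 ('l'): MISMATCH
  Compare pos 1 ('h') with pos 5 ('c'): MISMATCH
  Compare pos 2 ('d') with pos 4 ('m'): MISMATCH
Result: not a palindrome

0


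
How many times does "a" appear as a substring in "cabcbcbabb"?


Searching for "a" in "cabcbcbabb"
Scanning each position:
  Position 0: "c" => no
  Position 1: "a" => MATCH
  Position 2: "b" => no
  Position 3: "c" => no
  Position 4: "b" => no
  Position 5: "c" => no
  Position 6: "b" => no
  Position 7: "a" => MATCH
  Position 8: "b" => no
  Position 9: "b" => no
Total occurrences: 2

2


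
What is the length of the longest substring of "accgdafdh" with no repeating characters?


Input: "accgdafdh"
Sliding window (track last position of each char):
  Position 0 ('a'): window [0,0] length 1 -- new best
  Position 1 ('c'): window [0,1] length 2 -- new best
  Position 2 ('c'): repeat (last at 1), move window start to 2
  Position 2 ('c'): window [2,2] length 1
  Position 3 ('g'): window [2,3] length 2
  Position 4 ('d'): window [2,4] length 3 -- new best
  Position 5 ('a'): window [2,5] length 4 -- new best
  Position 6 ('f'): window [2,6] length 5 -- new best
  Position 7 ('d'): repeat (last at 4), move window start to 5
  Position 7 ('d'): window [5,7] length 3
  Position 8 ('h'): window [5,8] length 4
Longest substring with no repeats: "cgdaf" with length 5

5


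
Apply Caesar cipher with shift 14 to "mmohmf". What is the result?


Caesar cipher: shift "mmohmf" by 14
  'm' (pos 12) + 14 = pos 0 = 'a'
  'm' (pos 12) + 14 = pos 0 = 'a'
  'o' (pos 14) + 14 = pos 2 = 'c'
  'h' (pos 7) + 14 = pos 21 = 'v'
  'm' (pos 12) + 14 = pos 0 = 'a'
  'f' (pos 5) + 14 = pos 19 = 't'
Result: aacvat

aacvat


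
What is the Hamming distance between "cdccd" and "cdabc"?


Comparing "cdccd" and "cdabc" position by position:
  Position 0: 'c' vs 'c' => same
  Position 1: 'd' vs 'd' => same
  Position 2: 'c' vs 'a' => differ
  Position 3: 'c' vs 'b' => differ
  Position 4: 'd' vs 'c' => differ
Total differences (Hamming distance): 3

3


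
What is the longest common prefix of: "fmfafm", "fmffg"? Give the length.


Words: fmfafm, fmffg
  Position 0: all 'f' => match
  Position 1: all 'm' => match
  Position 2: all 'f' => match
  Position 3: ('a', 'f') => mismatch, stop
LCP = "fmf" (length 3)

3


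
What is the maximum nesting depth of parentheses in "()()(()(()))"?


Input: "()()(()(()))"
Tracking depth:
  Position 0 '(': depth becomes 1
  Position 1 ')': depth becomes 0
  Position 2 '(': depth becomes 1
  Position 3 ')': depth becomes 0
  Position 4 '(': depth becomes 1
  Position 5 '(': depth becomes 2
  Position 6 ')': depth becomes 1
  Position 7 '(': depth becomes 2
  Position 8 '(': depth becomes 3
  Position 9 ')': depth becomes 2
  Position 10 ')': depth becomes 1
  Position 11 ')': depth becomes 0
Maximum depth reached: 3

3


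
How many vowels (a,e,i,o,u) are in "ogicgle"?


Input: ogicgle
Checking each character:
  'o' at position 0: vowel (running total: 1)
  'g' at position 1: consonant
  'i' at position 2: vowel (running total: 2)
  'c' at position 3: consonant
  'g' at position 4: consonant
  'l' at position 5: consonant
  'e' at position 6: vowel (running total: 3)
Total vowels: 3

3


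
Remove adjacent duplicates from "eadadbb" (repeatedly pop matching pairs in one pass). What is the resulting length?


Input: eadadbb
Stack-based adjacent duplicate removal:
  Read 'e': push. Stack: e
  Read 'a': push. Stack: ea
  Read 'd': push. Stack: ead
  Read 'a': push. Stack: eada
  Read 'd': push. Stack: eadad
  Read 'b': push. Stack: eadadb
  Read 'b': matches stack top 'b' => pop. Stack: eadad
Final stack: "eadad" (length 5)

5


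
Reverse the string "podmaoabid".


Input: podmaoabid
Reading characters right to left:
  Position 9: 'd'
  Position 8: 'i'
  Position 7: 'b'
  Position 6: 'a'
  Position 5: 'o'
  Position 4: 'a'
  Position 3: 'm'
  Position 2: 'd'
  Position 1: 'o'
  Position 0: 'p'
Reversed: dibaoamdop

dibaoamdop


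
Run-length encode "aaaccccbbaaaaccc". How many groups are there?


Input: aaaccccbbaaaaccc
Scanning for consecutive runs:
  Group 1: 'a' x 3 (positions 0-2)
  Group 2: 'c' x 4 (positions 3-6)
  Group 3: 'b' x 2 (positions 7-8)
  Group 4: 'a' x 4 (positions 9-12)
  Group 5: 'c' x 3 (positions 13-15)
Total groups: 5

5


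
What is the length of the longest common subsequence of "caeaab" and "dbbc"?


LCS of "caeaab" and "dbbc"
DP table:
           d    b    b    c
      0    0    0    0    0
  c   0    0    0    0    1
  a   0    0    0    0    1
  e   0    0    0    0    1
  a   0    0    0    0    1
  a   0    0    0    0    1
  b   0    0    1    1    1
LCS length = dp[6][4] = 1

1


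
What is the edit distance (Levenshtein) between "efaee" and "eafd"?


Computing edit distance: "efaee" -> "eafd"
DP table:
           e    a    f    d
      0    1    2    3    4
  e   1    0    1    2    3
  f   2    1    1    1    2
  a   3    2    1    2    2
  e   4    3    2    2    3
  e   5    4    3    3    3
Edit distance = dp[5][4] = 3

3


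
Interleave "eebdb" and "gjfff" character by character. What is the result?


Interleaving "eebdb" and "gjfff":
  Position 0: 'e' from first, 'g' from second => "eg"
  Position 1: 'e' from first, 'j' from second => "ej"
  Position 2: 'b' from first, 'f' from second => "bf"
  Position 3: 'd' from first, 'f' from second => "df"
  Position 4: 'b' from first, 'f' from second => "bf"
Result: egejbfdfbf

egejbfdfbf


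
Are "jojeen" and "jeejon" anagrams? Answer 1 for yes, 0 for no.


Strings: "jojeen", "jeejon"
Sorted first:  eejjno
Sorted second: eejjno
Sorted forms match => anagrams

1


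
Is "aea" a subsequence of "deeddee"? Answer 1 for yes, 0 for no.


Check if "aea" is a subsequence of "deeddee"
Greedy scan:
  Position 0 ('d'): no match needed
  Position 1 ('e'): no match needed
  Position 2 ('e'): no match needed
  Position 3 ('d'): no match needed
  Position 4 ('d'): no match needed
  Position 5 ('e'): no match needed
  Position 6 ('e'): no match needed
Only matched 0/3 characters => not a subsequence

0


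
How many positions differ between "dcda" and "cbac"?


Comparing "dcda" and "cbac" position by position:
  Position 0: 'd' vs 'c' => DIFFER
  Position 1: 'c' vs 'b' => DIFFER
  Position 2: 'd' vs 'a' => DIFFER
  Position 3: 'a' vs 'c' => DIFFER
Positions that differ: 4

4


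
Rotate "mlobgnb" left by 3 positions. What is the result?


Input: "mlobgnb", rotate left by 3
First 3 characters: "mlo"
Remaining characters: "bgnb"
Concatenate remaining + first: "bgnb" + "mlo" = "bgnbmlo"

bgnbmlo


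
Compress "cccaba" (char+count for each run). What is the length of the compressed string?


Input: cccaba
Runs:
  'c' x 3 => "c3"
  'a' x 1 => "a1"
  'b' x 1 => "b1"
  'a' x 1 => "a1"
Compressed: "c3a1b1a1"
Compressed length: 8

8


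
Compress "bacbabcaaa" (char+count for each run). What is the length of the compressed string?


Input: bacbabcaaa
Runs:
  'b' x 1 => "b1"
  'a' x 1 => "a1"
  'c' x 1 => "c1"
  'b' x 1 => "b1"
  'a' x 1 => "a1"
  'b' x 1 => "b1"
  'c' x 1 => "c1"
  'a' x 3 => "a3"
Compressed: "b1a1c1b1a1b1c1a3"
Compressed length: 16

16


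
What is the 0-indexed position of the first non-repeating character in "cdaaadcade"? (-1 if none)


Input: cdaaadcade
Character frequencies:
  'a': 4
  'c': 2
  'd': 3
  'e': 1
Scanning left to right for freq == 1:
  Position 0 ('c'): freq=2, skip
  Position 1 ('d'): freq=3, skip
  Position 2 ('a'): freq=4, skip
  Position 3 ('a'): freq=4, skip
  Position 4 ('a'): freq=4, skip
  Position 5 ('d'): freq=3, skip
  Position 6 ('c'): freq=2, skip
  Position 7 ('a'): freq=4, skip
  Position 8 ('d'): freq=3, skip
  Position 9 ('e'): unique! => answer = 9

9


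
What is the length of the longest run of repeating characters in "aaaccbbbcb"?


Input: "aaaccbbbcb"
Scanning for longest run:
  Position 1 ('a'): continues run of 'a', length=2
  Position 2 ('a'): continues run of 'a', length=3
  Position 3 ('c'): new char, reset run to 1
  Position 4 ('c'): continues run of 'c', length=2
  Position 5 ('b'): new char, reset run to 1
  Position 6 ('b'): continues run of 'b', length=2
  Position 7 ('b'): continues run of 'b', length=3
  Position 8 ('c'): new char, reset run to 1
  Position 9 ('b'): new char, reset run to 1
Longest run: 'a' with length 3

3


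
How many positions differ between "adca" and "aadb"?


Comparing "adca" and "aadb" position by position:
  Position 0: 'a' vs 'a' => same
  Position 1: 'd' vs 'a' => DIFFER
  Position 2: 'c' vs 'd' => DIFFER
  Position 3: 'a' vs 'b' => DIFFER
Positions that differ: 3

3


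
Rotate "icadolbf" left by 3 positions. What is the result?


Input: "icadolbf", rotate left by 3
First 3 characters: "ica"
Remaining characters: "dolbf"
Concatenate remaining + first: "dolbf" + "ica" = "dolbfica"

dolbfica


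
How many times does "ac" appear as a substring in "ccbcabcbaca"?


Searching for "ac" in "ccbcabcbaca"
Scanning each position:
  Position 0: "cc" => no
  Position 1: "cb" => no
  Position 2: "bc" => no
  Position 3: "ca" => no
  Position 4: "ab" => no
  Position 5: "bc" => no
  Position 6: "cb" => no
  Position 7: "ba" => no
  Position 8: "ac" => MATCH
  Position 9: "ca" => no
Total occurrences: 1

1


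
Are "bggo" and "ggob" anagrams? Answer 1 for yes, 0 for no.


Strings: "bggo", "ggob"
Sorted first:  bggo
Sorted second: bggo
Sorted forms match => anagrams

1


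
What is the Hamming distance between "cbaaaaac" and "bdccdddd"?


Comparing "cbaaaaac" and "bdccdddd" position by position:
  Position 0: 'c' vs 'b' => differ
  Position 1: 'b' vs 'd' => differ
  Position 2: 'a' vs 'c' => differ
  Position 3: 'a' vs 'c' => differ
  Position 4: 'a' vs 'd' => differ
  Position 5: 'a' vs 'd' => differ
  Position 6: 'a' vs 'd' => differ
  Position 7: 'c' vs 'd' => differ
Total differences (Hamming distance): 8

8


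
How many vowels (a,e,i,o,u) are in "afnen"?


Input: afnen
Checking each character:
  'a' at position 0: vowel (running total: 1)
  'f' at position 1: consonant
  'n' at position 2: consonant
  'e' at position 3: vowel (running total: 2)
  'n' at position 4: consonant
Total vowels: 2

2


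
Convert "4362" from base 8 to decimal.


Input: "4362" in base 8
Positional expansion:
  Digit '4' (value 4) x 8^3 = 2048
  Digit '3' (value 3) x 8^2 = 192
  Digit '6' (value 6) x 8^1 = 48
  Digit '2' (value 2) x 8^0 = 2
Sum = 2290

2290


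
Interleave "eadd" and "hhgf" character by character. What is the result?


Interleaving "eadd" and "hhgf":
  Position 0: 'e' from first, 'h' from second => "eh"
  Position 1: 'a' from first, 'h' from second => "ah"
  Position 2: 'd' from first, 'g' from second => "dg"
  Position 3: 'd' from first, 'f' from second => "df"
Result: ehahdgdf

ehahdgdf


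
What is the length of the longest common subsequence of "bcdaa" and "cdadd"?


LCS of "bcdaa" and "cdadd"
DP table:
           c    d    a    d    d
      0    0    0    0    0    0
  b   0    0    0    0    0    0
  c   0    1    1    1    1    1
  d   0    1    2    2    2    2
  a   0    1    2    3    3    3
  a   0    1    2    3    3    3
LCS length = dp[5][5] = 3

3


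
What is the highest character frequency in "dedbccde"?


Input: dedbccde
Character counts:
  'b': 1
  'c': 2
  'd': 3
  'e': 2
Maximum frequency: 3

3


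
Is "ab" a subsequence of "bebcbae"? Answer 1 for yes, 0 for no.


Check if "ab" is a subsequence of "bebcbae"
Greedy scan:
  Position 0 ('b'): no match needed
  Position 1 ('e'): no match needed
  Position 2 ('b'): no match needed
  Position 3 ('c'): no match needed
  Position 4 ('b'): no match needed
  Position 5 ('a'): matches sub[0] = 'a'
  Position 6 ('e'): no match needed
Only matched 1/2 characters => not a subsequence

0


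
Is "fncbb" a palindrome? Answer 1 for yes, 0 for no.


Input: fncbb
Reversed: bbcnf
  Compare pos 0 ('f') with pos 4 ('b'): MISMATCH
  Compare pos 1 ('n') with pos 3 ('b'): MISMATCH
Result: not a palindrome

0


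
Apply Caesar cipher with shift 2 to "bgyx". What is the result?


Caesar cipher: shift "bgyx" by 2
  'b' (pos 1) + 2 = pos 3 = 'd'
  'g' (pos 6) + 2 = pos 8 = 'i'
  'y' (pos 24) + 2 = pos 0 = 'a'
  'x' (pos 23) + 2 = pos 25 = 'z'
Result: diaz

diaz


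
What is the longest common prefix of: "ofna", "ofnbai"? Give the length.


Words: ofna, ofnbai
  Position 0: all 'o' => match
  Position 1: all 'f' => match
  Position 2: all 'n' => match
  Position 3: ('a', 'b') => mismatch, stop
LCP = "ofn" (length 3)

3


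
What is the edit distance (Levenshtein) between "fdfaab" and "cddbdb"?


Computing edit distance: "fdfaab" -> "cddbdb"
DP table:
           c    d    d    b    d    b
      0    1    2    3    4    5    6
  f   1    1    2    3    4    5    6
  d   2    2    1    2    3    4    5
  f   3    3    2    2    3    4    5
  a   4    4    3    3    3    4    5
  a   5    5    4    4    4    4    5
  b   6    6    5    5    4    5    4
Edit distance = dp[6][6] = 4

4


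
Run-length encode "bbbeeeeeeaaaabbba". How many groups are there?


Input: bbbeeeeeeaaaabbba
Scanning for consecutive runs:
  Group 1: 'b' x 3 (positions 0-2)
  Group 2: 'e' x 6 (positions 3-8)
  Group 3: 'a' x 4 (positions 9-12)
  Group 4: 'b' x 3 (positions 13-15)
  Group 5: 'a' x 1 (positions 16-16)
Total groups: 5

5


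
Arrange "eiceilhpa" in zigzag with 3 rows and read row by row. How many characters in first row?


Zigzag "eiceilhpa" into 3 rows:
Placing characters:
  'e' => row 0
  'i' => row 1
  'c' => row 2
  'e' => row 1
  'i' => row 0
  'l' => row 1
  'h' => row 2
  'p' => row 1
  'a' => row 0
Rows:
  Row 0: "eia"
  Row 1: "ielp"
  Row 2: "ch"
First row length: 3

3


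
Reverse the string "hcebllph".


Input: hcebllph
Reading characters right to left:
  Position 7: 'h'
  Position 6: 'p'
  Position 5: 'l'
  Position 4: 'l'
  Position 3: 'b'
  Position 2: 'e'
  Position 1: 'c'
  Position 0: 'h'
Reversed: hpllbech

hpllbech


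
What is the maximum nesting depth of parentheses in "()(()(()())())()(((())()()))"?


Input: "()(()(()())())()(((())()()))"
Tracking depth:
  Position 0 '(': depth becomes 1
  Position 1 ')': depth becomes 0
  Position 2 '(': depth becomes 1
  Position 3 '(': depth becomes 2
  Position 4 ')': depth becomes 1
  Position 5 '(': depth becomes 2
  Position 6 '(': depth becomes 3
  Position 7 ')': depth becomes 2
  Position 8 '(': depth becomes 3
  Position 9 ')': depth becomes 2
  Position 10 ')': depth becomes 1
  Position 11 '(': depth becomes 2
  Position 12 ')': depth becomes 1
  Position 13 ')': depth becomes 0
  Position 14 '(': depth becomes 1
  Position 15 ')': depth becomes 0
  Position 16 '(': depth becomes 1
  Position 17 '(': depth becomes 2
  Position 18 '(': depth becomes 3
  Position 19 '(': depth becomes 4
  Position 20 ')': depth becomes 3
  Position 21 ')': depth becomes 2
  Position 22 '(': depth becomes 3
  Position 23 ')': depth becomes 2
  Position 24 '(': depth becomes 3
  Position 25 ')': depth becomes 2
  Position 26 ')': depth becomes 1
  Position 27 ')': depth becomes 0
Maximum depth reached: 4

4


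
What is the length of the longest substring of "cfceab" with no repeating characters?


Input: "cfceab"
Sliding window (track last position of each char):
  Position 0 ('c'): window [0,0] length 1 -- new best
  Position 1 ('f'): window [0,1] length 2 -- new best
  Position 2 ('c'): repeat (last at 0), move window start to 1
  Position 2 ('c'): window [1,2] length 2
  Position 3 ('e'): window [1,3] length 3 -- new best
  Position 4 ('a'): window [1,4] length 4 -- new best
  Position 5 ('b'): window [1,5] length 5 -- new best
Longest substring with no repeats: "fceab" with length 5

5


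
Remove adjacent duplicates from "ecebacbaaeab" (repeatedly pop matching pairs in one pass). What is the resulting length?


Input: ecebacbaaeab
Stack-based adjacent duplicate removal:
  Read 'e': push. Stack: e
  Read 'c': push. Stack: ec
  Read 'e': push. Stack: ece
  Read 'b': push. Stack: eceb
  Read 'a': push. Stack: eceba
  Read 'c': push. Stack: ecebac
  Read 'b': push. Stack: ecebacb
  Read 'a': push. Stack: ecebacba
  Read 'a': matches stack top 'a' => pop. Stack: ecebacb
  Read 'e': push. Stack: ecebacbe
  Read 'a': push. Stack: ecebacbea
  Read 'b': push. Stack: ecebacbeab
Final stack: "ecebacbeab" (length 10)

10


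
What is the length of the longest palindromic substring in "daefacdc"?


Input: "daefacdc"
Checking substrings for palindromes:
  [5:8] "cdc" (len 3) => palindrome
Longest palindromic substring: "cdc" with length 3

3


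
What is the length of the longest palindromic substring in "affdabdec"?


Input: "affdabdec"
Checking substrings for palindromes:
  [1:3] "ff" (len 2) => palindrome
Longest palindromic substring: "ff" with length 2

2


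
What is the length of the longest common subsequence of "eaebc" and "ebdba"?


LCS of "eaebc" and "ebdba"
DP table:
           e    b    d    b    a
      0    0    0    0    0    0
  e   0    1    1    1    1    1
  a   0    1    1    1    1    2
  e   0    1    1    1    1    2
  b   0    1    2    2    2    2
  c   0    1    2    2    2    2
LCS length = dp[5][5] = 2

2


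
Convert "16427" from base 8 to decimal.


Input: "16427" in base 8
Positional expansion:
  Digit '1' (value 1) x 8^4 = 4096
  Digit '6' (value 6) x 8^3 = 3072
  Digit '4' (value 4) x 8^2 = 256
  Digit '2' (value 2) x 8^1 = 16
  Digit '7' (value 7) x 8^0 = 7
Sum = 7447

7447


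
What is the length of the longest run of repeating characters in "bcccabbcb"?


Input: "bcccabbcb"
Scanning for longest run:
  Position 1 ('c'): new char, reset run to 1
  Position 2 ('c'): continues run of 'c', length=2
  Position 3 ('c'): continues run of 'c', length=3
  Position 4 ('a'): new char, reset run to 1
  Position 5 ('b'): new char, reset run to 1
  Position 6 ('b'): continues run of 'b', length=2
  Position 7 ('c'): new char, reset run to 1
  Position 8 ('b'): new char, reset run to 1
Longest run: 'c' with length 3

3


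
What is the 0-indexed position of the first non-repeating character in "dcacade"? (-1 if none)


Input: dcacade
Character frequencies:
  'a': 2
  'c': 2
  'd': 2
  'e': 1
Scanning left to right for freq == 1:
  Position 0 ('d'): freq=2, skip
  Position 1 ('c'): freq=2, skip
  Position 2 ('a'): freq=2, skip
  Position 3 ('c'): freq=2, skip
  Position 4 ('a'): freq=2, skip
  Position 5 ('d'): freq=2, skip
  Position 6 ('e'): unique! => answer = 6

6


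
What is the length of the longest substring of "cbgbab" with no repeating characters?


Input: "cbgbab"
Sliding window (track last position of each char):
  Position 0 ('c'): window [0,0] length 1 -- new best
  Position 1 ('b'): window [0,1] length 2 -- new best
  Position 2 ('g'): window [0,2] length 3 -- new best
  Position 3 ('b'): repeat (last at 1), move window start to 2
  Position 3 ('b'): window [2,3] length 2
  Position 4 ('a'): window [2,4] length 3
  Position 5 ('b'): repeat (last at 3), move window start to 4
  Position 5 ('b'): window [4,5] length 2
Longest substring with no repeats: "cbg" with length 3

3
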